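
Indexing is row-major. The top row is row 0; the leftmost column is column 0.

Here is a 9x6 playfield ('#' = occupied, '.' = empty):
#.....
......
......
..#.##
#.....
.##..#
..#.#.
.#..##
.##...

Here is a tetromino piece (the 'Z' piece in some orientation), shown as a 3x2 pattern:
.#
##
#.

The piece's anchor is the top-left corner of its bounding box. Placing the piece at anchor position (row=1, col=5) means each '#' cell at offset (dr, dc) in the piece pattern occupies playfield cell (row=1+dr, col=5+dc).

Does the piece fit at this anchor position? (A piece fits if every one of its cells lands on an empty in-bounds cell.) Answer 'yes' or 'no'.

Check each piece cell at anchor (1, 5):
  offset (0,1) -> (1,6): out of bounds -> FAIL
  offset (1,0) -> (2,5): empty -> OK
  offset (1,1) -> (2,6): out of bounds -> FAIL
  offset (2,0) -> (3,5): occupied ('#') -> FAIL
All cells valid: no

Answer: no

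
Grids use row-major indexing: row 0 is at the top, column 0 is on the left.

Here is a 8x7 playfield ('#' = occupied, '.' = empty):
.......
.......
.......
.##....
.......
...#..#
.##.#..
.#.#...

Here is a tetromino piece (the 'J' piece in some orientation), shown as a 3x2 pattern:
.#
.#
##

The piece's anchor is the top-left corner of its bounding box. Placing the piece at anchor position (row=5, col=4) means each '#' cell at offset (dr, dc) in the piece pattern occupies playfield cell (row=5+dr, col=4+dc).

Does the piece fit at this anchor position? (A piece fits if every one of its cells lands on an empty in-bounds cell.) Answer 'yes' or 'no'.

Answer: yes

Derivation:
Check each piece cell at anchor (5, 4):
  offset (0,1) -> (5,5): empty -> OK
  offset (1,1) -> (6,5): empty -> OK
  offset (2,0) -> (7,4): empty -> OK
  offset (2,1) -> (7,5): empty -> OK
All cells valid: yes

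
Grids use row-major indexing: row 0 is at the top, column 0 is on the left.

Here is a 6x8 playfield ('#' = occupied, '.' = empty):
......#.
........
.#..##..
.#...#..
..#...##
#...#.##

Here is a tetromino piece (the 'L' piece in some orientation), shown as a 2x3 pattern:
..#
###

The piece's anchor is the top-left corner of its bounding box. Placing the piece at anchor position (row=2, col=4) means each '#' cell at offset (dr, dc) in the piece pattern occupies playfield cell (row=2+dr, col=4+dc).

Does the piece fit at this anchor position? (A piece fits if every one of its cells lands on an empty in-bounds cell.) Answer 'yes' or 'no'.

Check each piece cell at anchor (2, 4):
  offset (0,2) -> (2,6): empty -> OK
  offset (1,0) -> (3,4): empty -> OK
  offset (1,1) -> (3,5): occupied ('#') -> FAIL
  offset (1,2) -> (3,6): empty -> OK
All cells valid: no

Answer: no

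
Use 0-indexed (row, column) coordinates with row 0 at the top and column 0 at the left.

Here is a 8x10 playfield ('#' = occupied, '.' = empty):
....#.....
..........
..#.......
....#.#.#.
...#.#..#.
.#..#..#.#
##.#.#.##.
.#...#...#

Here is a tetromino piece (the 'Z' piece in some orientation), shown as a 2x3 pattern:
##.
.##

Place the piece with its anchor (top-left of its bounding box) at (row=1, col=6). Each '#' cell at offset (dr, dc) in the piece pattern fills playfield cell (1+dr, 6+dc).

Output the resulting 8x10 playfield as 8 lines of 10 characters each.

Answer: ....#.....
......##..
..#....##.
....#.#.#.
...#.#..#.
.#..#..#.#
##.#.#.##.
.#...#...#

Derivation:
Fill (1+0,6+0) = (1,6)
Fill (1+0,6+1) = (1,7)
Fill (1+1,6+1) = (2,7)
Fill (1+1,6+2) = (2,8)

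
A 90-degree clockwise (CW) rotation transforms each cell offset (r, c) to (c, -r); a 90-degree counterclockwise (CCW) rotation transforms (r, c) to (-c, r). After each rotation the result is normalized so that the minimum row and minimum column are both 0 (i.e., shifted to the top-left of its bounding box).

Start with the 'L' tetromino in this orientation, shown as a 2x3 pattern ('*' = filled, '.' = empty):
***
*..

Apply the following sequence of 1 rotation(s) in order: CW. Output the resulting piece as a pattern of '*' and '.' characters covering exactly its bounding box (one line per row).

Start:
***
*..
After rotation 1 (CW):
**
.*
.*

Answer: **
.*
.*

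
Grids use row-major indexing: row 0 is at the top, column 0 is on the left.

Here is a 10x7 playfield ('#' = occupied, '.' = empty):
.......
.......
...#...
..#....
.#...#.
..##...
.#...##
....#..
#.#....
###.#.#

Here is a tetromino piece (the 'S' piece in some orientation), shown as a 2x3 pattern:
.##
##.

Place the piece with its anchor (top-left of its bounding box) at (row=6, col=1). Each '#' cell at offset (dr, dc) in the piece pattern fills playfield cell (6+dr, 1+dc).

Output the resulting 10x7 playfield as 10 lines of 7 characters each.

Fill (6+0,1+1) = (6,2)
Fill (6+0,1+2) = (6,3)
Fill (6+1,1+0) = (7,1)
Fill (6+1,1+1) = (7,2)

Answer: .......
.......
...#...
..#....
.#...#.
..##...
.###.##
.##.#..
#.#....
###.#.#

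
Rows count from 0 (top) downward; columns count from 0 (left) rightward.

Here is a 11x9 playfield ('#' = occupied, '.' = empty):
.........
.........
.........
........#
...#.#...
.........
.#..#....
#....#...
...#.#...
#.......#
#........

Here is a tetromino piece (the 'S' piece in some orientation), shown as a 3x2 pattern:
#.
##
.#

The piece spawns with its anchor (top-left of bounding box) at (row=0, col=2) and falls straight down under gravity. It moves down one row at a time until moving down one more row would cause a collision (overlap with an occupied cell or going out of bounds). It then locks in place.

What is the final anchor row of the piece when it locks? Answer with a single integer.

Spawn at (row=0, col=2). Try each row:
  row 0: fits
  row 1: fits
  row 2: blocked -> lock at row 1

Answer: 1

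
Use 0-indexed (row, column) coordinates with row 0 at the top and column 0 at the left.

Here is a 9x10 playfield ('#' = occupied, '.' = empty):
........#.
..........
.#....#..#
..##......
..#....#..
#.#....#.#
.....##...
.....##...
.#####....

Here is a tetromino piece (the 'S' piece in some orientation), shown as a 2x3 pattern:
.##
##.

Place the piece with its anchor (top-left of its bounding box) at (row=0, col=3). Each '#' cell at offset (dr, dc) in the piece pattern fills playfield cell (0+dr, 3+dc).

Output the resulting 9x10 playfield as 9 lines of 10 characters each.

Answer: ....##..#.
...##.....
.#....#..#
..##......
..#....#..
#.#....#.#
.....##...
.....##...
.#####....

Derivation:
Fill (0+0,3+1) = (0,4)
Fill (0+0,3+2) = (0,5)
Fill (0+1,3+0) = (1,3)
Fill (0+1,3+1) = (1,4)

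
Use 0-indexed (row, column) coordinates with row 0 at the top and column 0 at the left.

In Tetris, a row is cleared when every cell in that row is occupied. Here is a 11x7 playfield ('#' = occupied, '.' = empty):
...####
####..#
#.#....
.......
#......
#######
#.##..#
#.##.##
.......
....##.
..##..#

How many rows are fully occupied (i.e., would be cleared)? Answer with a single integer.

Check each row:
  row 0: 3 empty cells -> not full
  row 1: 2 empty cells -> not full
  row 2: 5 empty cells -> not full
  row 3: 7 empty cells -> not full
  row 4: 6 empty cells -> not full
  row 5: 0 empty cells -> FULL (clear)
  row 6: 3 empty cells -> not full
  row 7: 2 empty cells -> not full
  row 8: 7 empty cells -> not full
  row 9: 5 empty cells -> not full
  row 10: 4 empty cells -> not full
Total rows cleared: 1

Answer: 1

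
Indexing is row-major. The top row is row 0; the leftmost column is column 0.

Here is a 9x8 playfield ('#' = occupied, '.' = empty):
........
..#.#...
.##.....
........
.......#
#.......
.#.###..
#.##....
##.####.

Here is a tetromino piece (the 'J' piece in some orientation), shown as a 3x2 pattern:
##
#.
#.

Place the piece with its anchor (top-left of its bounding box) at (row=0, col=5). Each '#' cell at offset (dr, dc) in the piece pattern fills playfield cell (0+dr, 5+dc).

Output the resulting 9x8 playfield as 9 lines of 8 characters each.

Fill (0+0,5+0) = (0,5)
Fill (0+0,5+1) = (0,6)
Fill (0+1,5+0) = (1,5)
Fill (0+2,5+0) = (2,5)

Answer: .....##.
..#.##..
.##..#..
........
.......#
#.......
.#.###..
#.##....
##.####.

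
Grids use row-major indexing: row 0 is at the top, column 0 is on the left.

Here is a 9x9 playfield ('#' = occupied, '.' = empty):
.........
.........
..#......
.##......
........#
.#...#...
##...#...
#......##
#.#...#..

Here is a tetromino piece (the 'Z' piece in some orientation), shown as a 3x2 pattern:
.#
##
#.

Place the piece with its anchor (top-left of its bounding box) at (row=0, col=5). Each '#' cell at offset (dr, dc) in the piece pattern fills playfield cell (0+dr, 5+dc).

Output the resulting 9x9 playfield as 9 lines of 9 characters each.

Fill (0+0,5+1) = (0,6)
Fill (0+1,5+0) = (1,5)
Fill (0+1,5+1) = (1,6)
Fill (0+2,5+0) = (2,5)

Answer: ......#..
.....##..
..#..#...
.##......
........#
.#...#...
##...#...
#......##
#.#...#..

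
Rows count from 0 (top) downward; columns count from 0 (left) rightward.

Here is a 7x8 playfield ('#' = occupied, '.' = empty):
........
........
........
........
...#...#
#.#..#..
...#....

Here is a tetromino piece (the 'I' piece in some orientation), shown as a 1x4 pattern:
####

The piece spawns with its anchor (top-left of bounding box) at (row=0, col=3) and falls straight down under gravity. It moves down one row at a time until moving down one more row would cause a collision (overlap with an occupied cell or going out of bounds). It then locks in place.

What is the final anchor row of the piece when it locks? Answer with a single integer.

Answer: 3

Derivation:
Spawn at (row=0, col=3). Try each row:
  row 0: fits
  row 1: fits
  row 2: fits
  row 3: fits
  row 4: blocked -> lock at row 3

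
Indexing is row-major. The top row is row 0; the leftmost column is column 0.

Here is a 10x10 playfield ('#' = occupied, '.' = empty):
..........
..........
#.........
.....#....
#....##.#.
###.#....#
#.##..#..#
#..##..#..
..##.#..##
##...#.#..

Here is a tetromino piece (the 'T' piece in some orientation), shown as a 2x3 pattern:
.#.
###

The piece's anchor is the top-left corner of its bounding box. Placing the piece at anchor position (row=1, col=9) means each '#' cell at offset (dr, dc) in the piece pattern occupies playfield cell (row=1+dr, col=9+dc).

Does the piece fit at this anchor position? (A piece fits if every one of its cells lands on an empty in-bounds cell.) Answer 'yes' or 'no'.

Check each piece cell at anchor (1, 9):
  offset (0,1) -> (1,10): out of bounds -> FAIL
  offset (1,0) -> (2,9): empty -> OK
  offset (1,1) -> (2,10): out of bounds -> FAIL
  offset (1,2) -> (2,11): out of bounds -> FAIL
All cells valid: no

Answer: no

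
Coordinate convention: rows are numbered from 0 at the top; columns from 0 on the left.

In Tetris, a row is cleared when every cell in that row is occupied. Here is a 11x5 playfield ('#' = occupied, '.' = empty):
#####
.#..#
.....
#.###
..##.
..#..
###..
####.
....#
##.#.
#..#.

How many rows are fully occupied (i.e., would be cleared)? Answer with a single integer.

Check each row:
  row 0: 0 empty cells -> FULL (clear)
  row 1: 3 empty cells -> not full
  row 2: 5 empty cells -> not full
  row 3: 1 empty cell -> not full
  row 4: 3 empty cells -> not full
  row 5: 4 empty cells -> not full
  row 6: 2 empty cells -> not full
  row 7: 1 empty cell -> not full
  row 8: 4 empty cells -> not full
  row 9: 2 empty cells -> not full
  row 10: 3 empty cells -> not full
Total rows cleared: 1

Answer: 1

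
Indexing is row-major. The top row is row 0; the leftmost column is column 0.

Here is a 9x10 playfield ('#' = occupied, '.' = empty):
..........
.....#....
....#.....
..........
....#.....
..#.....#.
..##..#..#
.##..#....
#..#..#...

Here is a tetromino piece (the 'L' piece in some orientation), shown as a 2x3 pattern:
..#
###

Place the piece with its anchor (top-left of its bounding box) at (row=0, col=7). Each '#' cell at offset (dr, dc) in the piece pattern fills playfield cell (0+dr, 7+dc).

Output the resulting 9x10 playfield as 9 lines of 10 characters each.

Answer: .........#
.....#.###
....#.....
..........
....#.....
..#.....#.
..##..#..#
.##..#....
#..#..#...

Derivation:
Fill (0+0,7+2) = (0,9)
Fill (0+1,7+0) = (1,7)
Fill (0+1,7+1) = (1,8)
Fill (0+1,7+2) = (1,9)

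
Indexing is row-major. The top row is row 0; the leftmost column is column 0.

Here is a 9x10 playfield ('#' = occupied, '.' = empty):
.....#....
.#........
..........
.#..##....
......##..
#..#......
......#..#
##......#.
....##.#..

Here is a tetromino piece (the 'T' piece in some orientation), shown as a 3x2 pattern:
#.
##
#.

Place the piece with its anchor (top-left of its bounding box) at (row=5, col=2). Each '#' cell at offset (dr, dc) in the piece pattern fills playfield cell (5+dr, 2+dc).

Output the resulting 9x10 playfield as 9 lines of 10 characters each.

Answer: .....#....
.#........
..........
.#..##....
......##..
#.##......
..##..#..#
###.....#.
....##.#..

Derivation:
Fill (5+0,2+0) = (5,2)
Fill (5+1,2+0) = (6,2)
Fill (5+1,2+1) = (6,3)
Fill (5+2,2+0) = (7,2)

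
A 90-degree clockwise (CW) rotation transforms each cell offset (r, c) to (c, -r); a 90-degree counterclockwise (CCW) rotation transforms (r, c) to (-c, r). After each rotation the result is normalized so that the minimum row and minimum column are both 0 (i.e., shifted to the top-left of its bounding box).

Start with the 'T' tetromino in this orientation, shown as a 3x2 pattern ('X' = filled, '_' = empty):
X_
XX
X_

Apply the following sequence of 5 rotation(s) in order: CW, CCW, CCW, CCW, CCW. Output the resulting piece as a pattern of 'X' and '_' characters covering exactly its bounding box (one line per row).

Answer: XXX
_X_

Derivation:
Start:
X_
XX
X_
After rotation 1 (CW):
XXX
_X_
After rotation 2 (CCW):
X_
XX
X_
After rotation 3 (CCW):
_X_
XXX
After rotation 4 (CCW):
_X
XX
_X
After rotation 5 (CCW):
XXX
_X_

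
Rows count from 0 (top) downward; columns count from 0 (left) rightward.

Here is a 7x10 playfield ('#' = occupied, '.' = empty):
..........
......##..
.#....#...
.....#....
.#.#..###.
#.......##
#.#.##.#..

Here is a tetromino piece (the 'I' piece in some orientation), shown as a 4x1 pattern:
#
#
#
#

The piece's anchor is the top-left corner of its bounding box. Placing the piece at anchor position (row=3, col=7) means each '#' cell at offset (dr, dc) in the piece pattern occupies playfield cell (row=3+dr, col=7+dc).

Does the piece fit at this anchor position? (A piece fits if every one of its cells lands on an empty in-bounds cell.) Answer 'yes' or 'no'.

Answer: no

Derivation:
Check each piece cell at anchor (3, 7):
  offset (0,0) -> (3,7): empty -> OK
  offset (1,0) -> (4,7): occupied ('#') -> FAIL
  offset (2,0) -> (5,7): empty -> OK
  offset (3,0) -> (6,7): occupied ('#') -> FAIL
All cells valid: no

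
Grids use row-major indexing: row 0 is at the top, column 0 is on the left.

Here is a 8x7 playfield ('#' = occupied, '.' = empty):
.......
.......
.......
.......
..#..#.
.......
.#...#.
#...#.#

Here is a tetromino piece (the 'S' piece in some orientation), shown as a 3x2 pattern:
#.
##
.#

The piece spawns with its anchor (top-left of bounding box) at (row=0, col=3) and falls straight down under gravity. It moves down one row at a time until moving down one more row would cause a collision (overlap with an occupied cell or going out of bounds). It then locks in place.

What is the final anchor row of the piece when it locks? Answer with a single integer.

Spawn at (row=0, col=3). Try each row:
  row 0: fits
  row 1: fits
  row 2: fits
  row 3: fits
  row 4: fits
  row 5: blocked -> lock at row 4

Answer: 4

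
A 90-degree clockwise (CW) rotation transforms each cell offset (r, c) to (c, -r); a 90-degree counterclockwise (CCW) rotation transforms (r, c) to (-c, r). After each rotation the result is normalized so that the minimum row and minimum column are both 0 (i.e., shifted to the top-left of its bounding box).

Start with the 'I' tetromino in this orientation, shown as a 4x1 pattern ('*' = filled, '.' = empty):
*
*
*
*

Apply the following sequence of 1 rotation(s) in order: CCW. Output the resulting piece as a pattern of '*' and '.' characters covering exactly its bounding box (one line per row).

Answer: ****

Derivation:
Start:
*
*
*
*
After rotation 1 (CCW):
****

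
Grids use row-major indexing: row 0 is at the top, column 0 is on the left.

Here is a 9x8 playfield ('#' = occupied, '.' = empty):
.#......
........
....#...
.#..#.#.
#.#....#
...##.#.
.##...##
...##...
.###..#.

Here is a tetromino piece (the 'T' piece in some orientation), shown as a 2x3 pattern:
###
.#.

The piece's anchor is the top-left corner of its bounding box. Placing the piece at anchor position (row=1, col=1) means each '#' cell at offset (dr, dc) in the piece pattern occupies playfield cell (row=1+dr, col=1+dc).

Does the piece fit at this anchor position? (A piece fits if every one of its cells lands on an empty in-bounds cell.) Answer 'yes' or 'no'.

Answer: yes

Derivation:
Check each piece cell at anchor (1, 1):
  offset (0,0) -> (1,1): empty -> OK
  offset (0,1) -> (1,2): empty -> OK
  offset (0,2) -> (1,3): empty -> OK
  offset (1,1) -> (2,2): empty -> OK
All cells valid: yes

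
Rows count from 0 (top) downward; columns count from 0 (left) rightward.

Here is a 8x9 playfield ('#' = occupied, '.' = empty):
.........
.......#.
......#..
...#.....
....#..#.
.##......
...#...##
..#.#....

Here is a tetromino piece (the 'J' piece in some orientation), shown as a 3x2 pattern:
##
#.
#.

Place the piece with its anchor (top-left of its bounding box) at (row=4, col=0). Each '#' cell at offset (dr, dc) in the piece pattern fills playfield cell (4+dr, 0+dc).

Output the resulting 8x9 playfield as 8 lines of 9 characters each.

Fill (4+0,0+0) = (4,0)
Fill (4+0,0+1) = (4,1)
Fill (4+1,0+0) = (5,0)
Fill (4+2,0+0) = (6,0)

Answer: .........
.......#.
......#..
...#.....
##..#..#.
###......
#..#...##
..#.#....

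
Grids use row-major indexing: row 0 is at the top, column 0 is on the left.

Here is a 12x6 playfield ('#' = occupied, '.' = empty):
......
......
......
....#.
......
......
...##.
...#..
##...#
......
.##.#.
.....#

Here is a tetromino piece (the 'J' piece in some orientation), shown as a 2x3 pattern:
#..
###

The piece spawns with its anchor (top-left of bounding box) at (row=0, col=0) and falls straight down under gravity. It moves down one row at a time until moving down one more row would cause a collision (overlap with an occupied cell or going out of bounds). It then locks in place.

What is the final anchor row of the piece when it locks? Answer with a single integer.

Spawn at (row=0, col=0). Try each row:
  row 0: fits
  row 1: fits
  row 2: fits
  row 3: fits
  row 4: fits
  row 5: fits
  row 6: fits
  row 7: blocked -> lock at row 6

Answer: 6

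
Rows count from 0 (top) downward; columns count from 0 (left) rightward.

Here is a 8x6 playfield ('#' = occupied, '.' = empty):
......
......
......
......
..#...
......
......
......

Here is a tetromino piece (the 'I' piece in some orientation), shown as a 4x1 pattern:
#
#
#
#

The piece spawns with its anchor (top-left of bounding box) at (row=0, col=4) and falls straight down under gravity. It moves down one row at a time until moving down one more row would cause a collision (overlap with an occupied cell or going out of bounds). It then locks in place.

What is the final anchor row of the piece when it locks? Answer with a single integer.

Answer: 4

Derivation:
Spawn at (row=0, col=4). Try each row:
  row 0: fits
  row 1: fits
  row 2: fits
  row 3: fits
  row 4: fits
  row 5: blocked -> lock at row 4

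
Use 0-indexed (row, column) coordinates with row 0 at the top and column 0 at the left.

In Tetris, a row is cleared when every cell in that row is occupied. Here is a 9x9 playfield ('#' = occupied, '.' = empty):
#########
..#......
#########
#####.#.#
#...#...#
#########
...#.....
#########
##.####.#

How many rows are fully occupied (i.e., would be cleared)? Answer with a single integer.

Answer: 4

Derivation:
Check each row:
  row 0: 0 empty cells -> FULL (clear)
  row 1: 8 empty cells -> not full
  row 2: 0 empty cells -> FULL (clear)
  row 3: 2 empty cells -> not full
  row 4: 6 empty cells -> not full
  row 5: 0 empty cells -> FULL (clear)
  row 6: 8 empty cells -> not full
  row 7: 0 empty cells -> FULL (clear)
  row 8: 2 empty cells -> not full
Total rows cleared: 4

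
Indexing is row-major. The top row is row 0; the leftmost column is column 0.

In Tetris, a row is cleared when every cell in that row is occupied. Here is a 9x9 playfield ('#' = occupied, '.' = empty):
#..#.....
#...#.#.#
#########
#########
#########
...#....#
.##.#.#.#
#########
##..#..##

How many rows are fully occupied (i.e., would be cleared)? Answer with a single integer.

Answer: 4

Derivation:
Check each row:
  row 0: 7 empty cells -> not full
  row 1: 5 empty cells -> not full
  row 2: 0 empty cells -> FULL (clear)
  row 3: 0 empty cells -> FULL (clear)
  row 4: 0 empty cells -> FULL (clear)
  row 5: 7 empty cells -> not full
  row 6: 4 empty cells -> not full
  row 7: 0 empty cells -> FULL (clear)
  row 8: 4 empty cells -> not full
Total rows cleared: 4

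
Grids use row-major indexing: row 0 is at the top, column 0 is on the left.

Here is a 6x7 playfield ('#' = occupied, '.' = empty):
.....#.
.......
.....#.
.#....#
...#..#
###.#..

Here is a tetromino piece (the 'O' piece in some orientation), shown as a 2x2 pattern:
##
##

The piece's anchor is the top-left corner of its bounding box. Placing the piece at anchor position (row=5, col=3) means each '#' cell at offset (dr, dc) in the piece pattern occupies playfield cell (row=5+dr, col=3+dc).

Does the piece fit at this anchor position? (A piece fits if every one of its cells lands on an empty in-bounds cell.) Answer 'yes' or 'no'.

Check each piece cell at anchor (5, 3):
  offset (0,0) -> (5,3): empty -> OK
  offset (0,1) -> (5,4): occupied ('#') -> FAIL
  offset (1,0) -> (6,3): out of bounds -> FAIL
  offset (1,1) -> (6,4): out of bounds -> FAIL
All cells valid: no

Answer: no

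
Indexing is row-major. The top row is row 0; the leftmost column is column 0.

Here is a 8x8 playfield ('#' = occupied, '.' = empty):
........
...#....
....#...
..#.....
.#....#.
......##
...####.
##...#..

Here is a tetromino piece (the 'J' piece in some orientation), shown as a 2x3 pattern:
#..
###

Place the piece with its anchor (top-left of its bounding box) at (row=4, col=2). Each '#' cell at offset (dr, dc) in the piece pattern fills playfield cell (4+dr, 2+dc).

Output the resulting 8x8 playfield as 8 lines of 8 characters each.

Answer: ........
...#....
....#...
..#.....
.##...#.
..###.##
...####.
##...#..

Derivation:
Fill (4+0,2+0) = (4,2)
Fill (4+1,2+0) = (5,2)
Fill (4+1,2+1) = (5,3)
Fill (4+1,2+2) = (5,4)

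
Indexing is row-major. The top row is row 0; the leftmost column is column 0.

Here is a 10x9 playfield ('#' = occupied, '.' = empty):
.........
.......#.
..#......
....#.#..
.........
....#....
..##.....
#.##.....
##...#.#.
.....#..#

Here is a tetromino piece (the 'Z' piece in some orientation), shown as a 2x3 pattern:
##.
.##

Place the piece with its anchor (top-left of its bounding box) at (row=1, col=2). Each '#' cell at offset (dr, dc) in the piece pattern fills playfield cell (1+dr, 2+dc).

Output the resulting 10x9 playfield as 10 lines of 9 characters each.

Fill (1+0,2+0) = (1,2)
Fill (1+0,2+1) = (1,3)
Fill (1+1,2+1) = (2,3)
Fill (1+1,2+2) = (2,4)

Answer: .........
..##...#.
..###....
....#.#..
.........
....#....
..##.....
#.##.....
##...#.#.
.....#..#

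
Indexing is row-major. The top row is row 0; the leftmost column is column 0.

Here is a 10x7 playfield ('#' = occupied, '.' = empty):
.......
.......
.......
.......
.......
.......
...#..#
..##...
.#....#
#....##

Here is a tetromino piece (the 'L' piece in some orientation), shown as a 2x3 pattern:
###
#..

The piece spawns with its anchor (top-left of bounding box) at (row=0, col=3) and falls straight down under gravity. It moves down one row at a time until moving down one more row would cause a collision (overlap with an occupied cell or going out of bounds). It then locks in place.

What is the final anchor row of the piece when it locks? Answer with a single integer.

Answer: 4

Derivation:
Spawn at (row=0, col=3). Try each row:
  row 0: fits
  row 1: fits
  row 2: fits
  row 3: fits
  row 4: fits
  row 5: blocked -> lock at row 4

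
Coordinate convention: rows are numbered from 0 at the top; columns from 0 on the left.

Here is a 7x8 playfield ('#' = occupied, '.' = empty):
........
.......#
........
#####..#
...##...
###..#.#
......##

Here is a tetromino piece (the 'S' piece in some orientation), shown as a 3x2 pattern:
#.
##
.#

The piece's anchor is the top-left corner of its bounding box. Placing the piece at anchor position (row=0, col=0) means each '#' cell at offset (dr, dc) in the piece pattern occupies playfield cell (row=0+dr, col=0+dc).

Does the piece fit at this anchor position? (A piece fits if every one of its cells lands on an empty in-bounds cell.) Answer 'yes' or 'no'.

Check each piece cell at anchor (0, 0):
  offset (0,0) -> (0,0): empty -> OK
  offset (1,0) -> (1,0): empty -> OK
  offset (1,1) -> (1,1): empty -> OK
  offset (2,1) -> (2,1): empty -> OK
All cells valid: yes

Answer: yes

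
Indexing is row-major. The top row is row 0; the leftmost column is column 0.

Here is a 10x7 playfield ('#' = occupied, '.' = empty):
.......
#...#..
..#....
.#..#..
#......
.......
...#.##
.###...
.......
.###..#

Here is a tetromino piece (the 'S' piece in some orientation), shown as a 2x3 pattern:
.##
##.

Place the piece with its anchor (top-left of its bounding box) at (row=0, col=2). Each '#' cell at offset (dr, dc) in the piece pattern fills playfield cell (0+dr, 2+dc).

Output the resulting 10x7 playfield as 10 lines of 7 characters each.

Answer: ...##..
#.###..
..#....
.#..#..
#......
.......
...#.##
.###...
.......
.###..#

Derivation:
Fill (0+0,2+1) = (0,3)
Fill (0+0,2+2) = (0,4)
Fill (0+1,2+0) = (1,2)
Fill (0+1,2+1) = (1,3)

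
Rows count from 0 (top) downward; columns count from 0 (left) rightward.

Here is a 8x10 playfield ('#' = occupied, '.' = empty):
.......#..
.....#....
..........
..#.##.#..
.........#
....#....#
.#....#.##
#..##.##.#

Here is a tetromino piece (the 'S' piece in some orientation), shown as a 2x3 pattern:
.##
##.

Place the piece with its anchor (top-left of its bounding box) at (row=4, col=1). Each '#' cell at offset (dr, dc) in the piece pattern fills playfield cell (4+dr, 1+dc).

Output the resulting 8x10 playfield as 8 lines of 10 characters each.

Answer: .......#..
.....#....
..........
..#.##.#..
..##.....#
.##.#....#
.#....#.##
#..##.##.#

Derivation:
Fill (4+0,1+1) = (4,2)
Fill (4+0,1+2) = (4,3)
Fill (4+1,1+0) = (5,1)
Fill (4+1,1+1) = (5,2)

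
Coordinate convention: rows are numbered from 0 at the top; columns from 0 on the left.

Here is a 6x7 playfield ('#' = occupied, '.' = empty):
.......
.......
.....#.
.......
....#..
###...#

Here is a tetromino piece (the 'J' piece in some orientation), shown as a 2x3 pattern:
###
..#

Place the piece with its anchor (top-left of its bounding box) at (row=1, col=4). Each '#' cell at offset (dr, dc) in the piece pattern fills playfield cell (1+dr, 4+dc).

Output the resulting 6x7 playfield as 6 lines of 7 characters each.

Answer: .......
....###
.....##
.......
....#..
###...#

Derivation:
Fill (1+0,4+0) = (1,4)
Fill (1+0,4+1) = (1,5)
Fill (1+0,4+2) = (1,6)
Fill (1+1,4+2) = (2,6)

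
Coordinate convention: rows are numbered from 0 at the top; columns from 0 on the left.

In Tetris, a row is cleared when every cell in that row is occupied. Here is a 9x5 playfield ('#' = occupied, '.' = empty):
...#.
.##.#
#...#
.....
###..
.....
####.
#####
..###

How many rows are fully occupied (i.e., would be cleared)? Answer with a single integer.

Answer: 1

Derivation:
Check each row:
  row 0: 4 empty cells -> not full
  row 1: 2 empty cells -> not full
  row 2: 3 empty cells -> not full
  row 3: 5 empty cells -> not full
  row 4: 2 empty cells -> not full
  row 5: 5 empty cells -> not full
  row 6: 1 empty cell -> not full
  row 7: 0 empty cells -> FULL (clear)
  row 8: 2 empty cells -> not full
Total rows cleared: 1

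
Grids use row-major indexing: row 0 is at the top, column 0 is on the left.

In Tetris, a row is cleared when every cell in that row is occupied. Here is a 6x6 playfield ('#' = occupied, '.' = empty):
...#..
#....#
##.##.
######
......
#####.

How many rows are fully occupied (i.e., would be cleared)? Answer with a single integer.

Answer: 1

Derivation:
Check each row:
  row 0: 5 empty cells -> not full
  row 1: 4 empty cells -> not full
  row 2: 2 empty cells -> not full
  row 3: 0 empty cells -> FULL (clear)
  row 4: 6 empty cells -> not full
  row 5: 1 empty cell -> not full
Total rows cleared: 1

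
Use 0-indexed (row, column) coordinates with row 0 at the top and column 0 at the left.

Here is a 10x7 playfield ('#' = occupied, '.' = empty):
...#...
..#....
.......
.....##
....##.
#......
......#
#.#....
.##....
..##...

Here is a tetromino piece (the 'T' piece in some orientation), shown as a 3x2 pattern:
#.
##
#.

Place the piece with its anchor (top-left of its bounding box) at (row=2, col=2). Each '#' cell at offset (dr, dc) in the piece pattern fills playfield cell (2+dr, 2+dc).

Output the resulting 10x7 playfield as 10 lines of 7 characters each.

Answer: ...#...
..#....
..#....
..##.##
..#.##.
#......
......#
#.#....
.##....
..##...

Derivation:
Fill (2+0,2+0) = (2,2)
Fill (2+1,2+0) = (3,2)
Fill (2+1,2+1) = (3,3)
Fill (2+2,2+0) = (4,2)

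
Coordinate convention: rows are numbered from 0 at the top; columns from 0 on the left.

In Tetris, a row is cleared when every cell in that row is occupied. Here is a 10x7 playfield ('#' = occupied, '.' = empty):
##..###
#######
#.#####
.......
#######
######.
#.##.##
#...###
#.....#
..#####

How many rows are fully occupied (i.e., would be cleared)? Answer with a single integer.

Answer: 2

Derivation:
Check each row:
  row 0: 2 empty cells -> not full
  row 1: 0 empty cells -> FULL (clear)
  row 2: 1 empty cell -> not full
  row 3: 7 empty cells -> not full
  row 4: 0 empty cells -> FULL (clear)
  row 5: 1 empty cell -> not full
  row 6: 2 empty cells -> not full
  row 7: 3 empty cells -> not full
  row 8: 5 empty cells -> not full
  row 9: 2 empty cells -> not full
Total rows cleared: 2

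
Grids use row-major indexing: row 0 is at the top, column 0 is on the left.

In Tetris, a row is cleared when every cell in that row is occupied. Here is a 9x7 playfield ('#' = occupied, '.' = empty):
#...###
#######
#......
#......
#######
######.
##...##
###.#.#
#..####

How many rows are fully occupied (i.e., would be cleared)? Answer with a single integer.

Check each row:
  row 0: 3 empty cells -> not full
  row 1: 0 empty cells -> FULL (clear)
  row 2: 6 empty cells -> not full
  row 3: 6 empty cells -> not full
  row 4: 0 empty cells -> FULL (clear)
  row 5: 1 empty cell -> not full
  row 6: 3 empty cells -> not full
  row 7: 2 empty cells -> not full
  row 8: 2 empty cells -> not full
Total rows cleared: 2

Answer: 2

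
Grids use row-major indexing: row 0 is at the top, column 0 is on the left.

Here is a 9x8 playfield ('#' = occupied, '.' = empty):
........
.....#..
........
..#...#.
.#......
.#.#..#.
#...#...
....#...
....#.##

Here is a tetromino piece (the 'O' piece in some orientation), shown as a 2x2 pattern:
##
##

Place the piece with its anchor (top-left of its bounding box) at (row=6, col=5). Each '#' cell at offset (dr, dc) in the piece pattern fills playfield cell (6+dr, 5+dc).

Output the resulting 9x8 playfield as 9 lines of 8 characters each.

Answer: ........
.....#..
........
..#...#.
.#......
.#.#..#.
#...###.
....###.
....#.##

Derivation:
Fill (6+0,5+0) = (6,5)
Fill (6+0,5+1) = (6,6)
Fill (6+1,5+0) = (7,5)
Fill (6+1,5+1) = (7,6)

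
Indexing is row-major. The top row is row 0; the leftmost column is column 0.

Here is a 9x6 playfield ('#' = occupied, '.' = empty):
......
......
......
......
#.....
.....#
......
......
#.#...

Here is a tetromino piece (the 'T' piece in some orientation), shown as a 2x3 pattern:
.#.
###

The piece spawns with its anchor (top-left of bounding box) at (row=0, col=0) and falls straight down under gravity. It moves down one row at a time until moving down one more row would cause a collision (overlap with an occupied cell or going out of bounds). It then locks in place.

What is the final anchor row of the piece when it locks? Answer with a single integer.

Spawn at (row=0, col=0). Try each row:
  row 0: fits
  row 1: fits
  row 2: fits
  row 3: blocked -> lock at row 2

Answer: 2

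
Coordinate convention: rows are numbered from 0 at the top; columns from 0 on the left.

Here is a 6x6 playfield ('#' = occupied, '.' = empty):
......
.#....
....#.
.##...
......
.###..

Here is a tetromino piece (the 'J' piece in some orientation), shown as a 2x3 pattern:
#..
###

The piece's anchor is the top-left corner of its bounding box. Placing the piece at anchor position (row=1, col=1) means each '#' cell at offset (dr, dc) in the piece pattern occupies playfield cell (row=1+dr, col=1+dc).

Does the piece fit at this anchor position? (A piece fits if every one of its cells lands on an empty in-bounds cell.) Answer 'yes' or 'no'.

Answer: no

Derivation:
Check each piece cell at anchor (1, 1):
  offset (0,0) -> (1,1): occupied ('#') -> FAIL
  offset (1,0) -> (2,1): empty -> OK
  offset (1,1) -> (2,2): empty -> OK
  offset (1,2) -> (2,3): empty -> OK
All cells valid: no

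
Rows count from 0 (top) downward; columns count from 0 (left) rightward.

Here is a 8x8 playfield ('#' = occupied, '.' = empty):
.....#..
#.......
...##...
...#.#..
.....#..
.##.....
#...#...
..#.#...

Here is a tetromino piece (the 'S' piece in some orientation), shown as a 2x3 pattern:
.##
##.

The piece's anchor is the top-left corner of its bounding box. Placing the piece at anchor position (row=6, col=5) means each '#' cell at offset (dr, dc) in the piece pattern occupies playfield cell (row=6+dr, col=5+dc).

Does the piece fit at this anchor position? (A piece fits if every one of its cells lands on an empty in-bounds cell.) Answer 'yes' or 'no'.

Check each piece cell at anchor (6, 5):
  offset (0,1) -> (6,6): empty -> OK
  offset (0,2) -> (6,7): empty -> OK
  offset (1,0) -> (7,5): empty -> OK
  offset (1,1) -> (7,6): empty -> OK
All cells valid: yes

Answer: yes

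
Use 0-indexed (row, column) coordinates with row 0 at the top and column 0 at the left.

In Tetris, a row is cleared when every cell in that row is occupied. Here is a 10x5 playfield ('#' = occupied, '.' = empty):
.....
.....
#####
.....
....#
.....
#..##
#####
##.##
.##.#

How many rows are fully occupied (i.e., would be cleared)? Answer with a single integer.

Check each row:
  row 0: 5 empty cells -> not full
  row 1: 5 empty cells -> not full
  row 2: 0 empty cells -> FULL (clear)
  row 3: 5 empty cells -> not full
  row 4: 4 empty cells -> not full
  row 5: 5 empty cells -> not full
  row 6: 2 empty cells -> not full
  row 7: 0 empty cells -> FULL (clear)
  row 8: 1 empty cell -> not full
  row 9: 2 empty cells -> not full
Total rows cleared: 2

Answer: 2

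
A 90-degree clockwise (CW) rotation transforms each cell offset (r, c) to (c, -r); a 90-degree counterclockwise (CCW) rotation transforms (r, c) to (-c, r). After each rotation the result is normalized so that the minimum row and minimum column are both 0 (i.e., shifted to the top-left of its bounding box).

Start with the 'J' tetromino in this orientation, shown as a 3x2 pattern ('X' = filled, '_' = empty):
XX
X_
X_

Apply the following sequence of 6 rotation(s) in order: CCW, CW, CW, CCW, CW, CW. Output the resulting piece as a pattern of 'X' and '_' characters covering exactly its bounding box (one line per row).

Start:
XX
X_
X_
After rotation 1 (CCW):
X__
XXX
After rotation 2 (CW):
XX
X_
X_
After rotation 3 (CW):
XXX
__X
After rotation 4 (CCW):
XX
X_
X_
After rotation 5 (CW):
XXX
__X
After rotation 6 (CW):
_X
_X
XX

Answer: _X
_X
XX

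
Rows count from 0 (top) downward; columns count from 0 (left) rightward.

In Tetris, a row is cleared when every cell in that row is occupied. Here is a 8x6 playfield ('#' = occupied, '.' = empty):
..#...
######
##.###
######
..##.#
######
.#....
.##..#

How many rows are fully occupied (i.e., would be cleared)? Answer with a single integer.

Answer: 3

Derivation:
Check each row:
  row 0: 5 empty cells -> not full
  row 1: 0 empty cells -> FULL (clear)
  row 2: 1 empty cell -> not full
  row 3: 0 empty cells -> FULL (clear)
  row 4: 3 empty cells -> not full
  row 5: 0 empty cells -> FULL (clear)
  row 6: 5 empty cells -> not full
  row 7: 3 empty cells -> not full
Total rows cleared: 3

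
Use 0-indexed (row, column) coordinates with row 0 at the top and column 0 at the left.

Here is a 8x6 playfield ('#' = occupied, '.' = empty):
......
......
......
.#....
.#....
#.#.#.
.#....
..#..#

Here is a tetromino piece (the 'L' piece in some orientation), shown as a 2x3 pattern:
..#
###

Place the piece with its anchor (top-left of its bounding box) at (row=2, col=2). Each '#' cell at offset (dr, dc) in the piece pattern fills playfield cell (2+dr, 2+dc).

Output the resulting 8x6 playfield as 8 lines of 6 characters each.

Fill (2+0,2+2) = (2,4)
Fill (2+1,2+0) = (3,2)
Fill (2+1,2+1) = (3,3)
Fill (2+1,2+2) = (3,4)

Answer: ......
......
....#.
.####.
.#....
#.#.#.
.#....
..#..#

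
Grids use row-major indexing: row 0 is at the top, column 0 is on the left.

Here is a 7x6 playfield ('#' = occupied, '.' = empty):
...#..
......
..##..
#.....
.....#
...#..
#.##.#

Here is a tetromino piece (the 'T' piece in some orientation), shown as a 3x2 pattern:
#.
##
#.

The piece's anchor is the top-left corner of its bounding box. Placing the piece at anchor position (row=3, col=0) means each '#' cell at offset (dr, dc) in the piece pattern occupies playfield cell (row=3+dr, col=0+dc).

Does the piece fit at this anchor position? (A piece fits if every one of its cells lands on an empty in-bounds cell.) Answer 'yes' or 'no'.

Check each piece cell at anchor (3, 0):
  offset (0,0) -> (3,0): occupied ('#') -> FAIL
  offset (1,0) -> (4,0): empty -> OK
  offset (1,1) -> (4,1): empty -> OK
  offset (2,0) -> (5,0): empty -> OK
All cells valid: no

Answer: no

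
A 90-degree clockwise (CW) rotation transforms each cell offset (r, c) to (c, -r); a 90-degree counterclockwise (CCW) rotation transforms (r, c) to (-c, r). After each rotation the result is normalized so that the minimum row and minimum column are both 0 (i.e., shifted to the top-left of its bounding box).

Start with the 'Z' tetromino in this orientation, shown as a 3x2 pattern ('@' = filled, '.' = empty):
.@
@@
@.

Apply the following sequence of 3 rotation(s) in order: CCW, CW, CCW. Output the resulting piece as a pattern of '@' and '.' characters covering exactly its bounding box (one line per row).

Answer: @@.
.@@

Derivation:
Start:
.@
@@
@.
After rotation 1 (CCW):
@@.
.@@
After rotation 2 (CW):
.@
@@
@.
After rotation 3 (CCW):
@@.
.@@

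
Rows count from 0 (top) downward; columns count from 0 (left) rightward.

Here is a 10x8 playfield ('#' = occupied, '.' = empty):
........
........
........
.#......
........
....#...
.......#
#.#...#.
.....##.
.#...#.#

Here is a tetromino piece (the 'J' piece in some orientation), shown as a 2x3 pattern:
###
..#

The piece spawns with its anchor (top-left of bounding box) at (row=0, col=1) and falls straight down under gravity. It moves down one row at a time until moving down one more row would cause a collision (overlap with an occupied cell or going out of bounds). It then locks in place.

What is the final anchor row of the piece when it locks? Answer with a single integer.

Spawn at (row=0, col=1). Try each row:
  row 0: fits
  row 1: fits
  row 2: fits
  row 3: blocked -> lock at row 2

Answer: 2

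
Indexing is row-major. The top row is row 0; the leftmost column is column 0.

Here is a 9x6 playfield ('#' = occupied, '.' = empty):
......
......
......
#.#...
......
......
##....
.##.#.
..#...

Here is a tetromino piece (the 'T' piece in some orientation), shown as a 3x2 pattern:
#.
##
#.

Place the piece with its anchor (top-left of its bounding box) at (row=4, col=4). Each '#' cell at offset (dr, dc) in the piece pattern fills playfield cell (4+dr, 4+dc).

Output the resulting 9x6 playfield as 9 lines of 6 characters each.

Answer: ......
......
......
#.#...
....#.
....##
##..#.
.##.#.
..#...

Derivation:
Fill (4+0,4+0) = (4,4)
Fill (4+1,4+0) = (5,4)
Fill (4+1,4+1) = (5,5)
Fill (4+2,4+0) = (6,4)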